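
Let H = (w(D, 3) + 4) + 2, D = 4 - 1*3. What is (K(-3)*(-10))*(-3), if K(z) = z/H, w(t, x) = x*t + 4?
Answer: -90/13 ≈ -6.9231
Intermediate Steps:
D = 1 (D = 4 - 3 = 1)
w(t, x) = 4 + t*x (w(t, x) = t*x + 4 = 4 + t*x)
H = 13 (H = ((4 + 1*3) + 4) + 2 = ((4 + 3) + 4) + 2 = (7 + 4) + 2 = 11 + 2 = 13)
K(z) = z/13
(K(-3)*(-10))*(-3) = (((1/13)*(-3))*(-10))*(-3) = -3/13*(-10)*(-3) = (30/13)*(-3) = -90/13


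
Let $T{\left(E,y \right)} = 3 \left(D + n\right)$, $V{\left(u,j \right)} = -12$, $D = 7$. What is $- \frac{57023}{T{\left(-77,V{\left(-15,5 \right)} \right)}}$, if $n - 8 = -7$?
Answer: $- \frac{57023}{24} \approx -2376.0$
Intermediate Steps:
$n = 1$ ($n = 8 - 7 = 1$)
$T{\left(E,y \right)} = 24$ ($T{\left(E,y \right)} = 3 \left(7 + 1\right) = 3 \cdot 8 = 24$)
$- \frac{57023}{T{\left(-77,V{\left(-15,5 \right)} \right)}} = - \frac{57023}{24}$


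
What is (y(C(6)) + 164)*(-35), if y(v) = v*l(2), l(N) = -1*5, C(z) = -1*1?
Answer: -5915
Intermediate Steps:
C(z) = -1
l(N) = -5
y(v) = -5*v (y(v) = v*(-5) = -5*v)
(y(C(6)) + 164)*(-35) = (-5*(-1) + 164)*(-35) = (5 + 164)*(-35) = 169*(-35) = -5915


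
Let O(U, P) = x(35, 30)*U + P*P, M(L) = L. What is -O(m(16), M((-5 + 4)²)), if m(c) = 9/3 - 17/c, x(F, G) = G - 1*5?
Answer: -791/16 ≈ -49.438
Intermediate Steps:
x(F, G) = -5 + G (x(F, G) = G - 5 = -5 + G)
m(c) = 3 - 17/c (m(c) = 9*(⅓) - 17/c = 3 - 17/c)
O(U, P) = P² + 25*U (O(U, P) = (-5 + 30)*U + P*P = 25*U + P² = P² + 25*U)
-O(m(16), M((-5 + 4)²)) = -(((-5 + 4)²)² + 25*(3 - 17/16)) = -(((-1)²)² + 25*(3 - 17*1/16)) = -(1² + 25*(3 - 17/16)) = -(1 + 25*(31/16)) = -(1 + 775/16) = -1*791/16 = -791/16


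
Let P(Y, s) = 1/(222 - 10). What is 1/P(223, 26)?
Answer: 212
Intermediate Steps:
P(Y, s) = 1/212
1/P(223, 26) = 1/(1/212) = 212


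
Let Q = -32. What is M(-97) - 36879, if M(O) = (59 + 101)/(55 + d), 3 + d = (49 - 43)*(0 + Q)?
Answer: -258161/7 ≈ -36880.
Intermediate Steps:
d = -195 (d = -3 + (49 - 43)*(0 - 32) = -3 + 6*(-32) = -3 - 192 = -195)
M(O) = -8/7 (M(O) = (59 + 101)/(55 - 195) = 160/(-140) = 160*(-1/140) = -8/7)
M(-97) - 36879 = -8/7 - 36879 = -258161/7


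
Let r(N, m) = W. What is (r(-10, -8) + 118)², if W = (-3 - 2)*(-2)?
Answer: 16384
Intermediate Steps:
W = 10 (W = -5*(-2) = 10)
r(N, m) = 10
(r(-10, -8) + 118)² = (10 + 118)² = 128² = 16384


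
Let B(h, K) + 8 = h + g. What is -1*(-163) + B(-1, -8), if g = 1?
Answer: 155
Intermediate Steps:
B(h, K) = -7 + h (B(h, K) = -8 + (h + 1) = -8 + (1 + h) = -7 + h)
-1*(-163) + B(-1, -8) = -1*(-163) + (-7 - 1) = 163 - 8 = 155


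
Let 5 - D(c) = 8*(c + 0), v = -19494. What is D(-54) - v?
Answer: 19931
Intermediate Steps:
D(c) = 5 - 8*c (D(c) = 5 - 8*(c + 0) = 5 - 8*c)
D(-54) - v = (5 - 8*(-54)) - 1*(-19494) = (5 + 432) + 19494 = 437 + 19494 = 19931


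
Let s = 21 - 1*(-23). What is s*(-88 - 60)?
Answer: -6512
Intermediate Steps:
s = 44 (s = 21 + 23 = 44)
s*(-88 - 60) = 44*(-88 - 60) = 44*(-148) = -6512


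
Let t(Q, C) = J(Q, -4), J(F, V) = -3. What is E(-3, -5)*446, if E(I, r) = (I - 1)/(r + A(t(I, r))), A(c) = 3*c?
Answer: 892/7 ≈ 127.43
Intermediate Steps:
t(Q, C) = -3
E(I, r) = (-1 + I)/(-9 + r) (E(I, r) = (I - 1)/(r + 3*(-3)) = (-1 + I)/(r - 9) = (-1 + I)/(-9 + r))
E(-3, -5)*446 = ((-1 - 3)/(-9 - 5))*446 = (-4/(-14))*446 = -1/14*(-4)*446 = (2/7)*446 = 892/7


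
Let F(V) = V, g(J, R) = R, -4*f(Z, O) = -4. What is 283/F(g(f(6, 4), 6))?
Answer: 283/6 ≈ 47.167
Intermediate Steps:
f(Z, O) = 1 (f(Z, O) = -¼*(-4) = 1)
283/F(g(f(6, 4), 6)) = 283/6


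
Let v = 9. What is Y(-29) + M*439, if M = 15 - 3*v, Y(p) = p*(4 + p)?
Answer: -4543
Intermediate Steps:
M = -12 (M = 15 - 3*9 = 15 - 27 = -12)
Y(-29) + M*439 = -29*(4 - 29) - 12*439 = -29*(-25) - 5268 = 725 - 5268 = -4543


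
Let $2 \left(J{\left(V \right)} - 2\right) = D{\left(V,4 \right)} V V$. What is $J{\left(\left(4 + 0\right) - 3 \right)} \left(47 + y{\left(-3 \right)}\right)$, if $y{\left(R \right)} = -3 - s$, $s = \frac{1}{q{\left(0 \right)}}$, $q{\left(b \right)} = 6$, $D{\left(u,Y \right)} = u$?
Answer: $\frac{1315}{12} \approx 109.58$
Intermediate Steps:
$J{\left(V \right)} = 2 + \frac{V^{3}}{2}$ ($J{\left(V \right)} = 2 + \frac{V V V}{2} = 2 + \frac{V^{2} V}{2} = 2 + \frac{V^{3}}{2}$)
$s = \frac{1}{6} \approx 0.16667$
$y{\left(R \right)} = - \frac{19}{6}$ ($y{\left(R \right)} = -3 - \frac{1}{6} = - \frac{19}{6}$)
$J{\left(\left(4 + 0\right) - 3 \right)} \left(47 + y{\left(-3 \right)}\right) = \left(2 + \frac{\left(\left(4 + 0\right) - 3\right)^{3}}{2}\right) \left(47 - \frac{19}{6}\right) = \left(2 + \frac{\left(4 - 3\right)^{3}}{2}\right) \frac{263}{6} = \left(2 + \frac{1^{3}}{2}\right) \frac{263}{6} = \left(2 + \frac{1}{2} \cdot 1\right) \frac{263}{6} = \left(2 + \frac{1}{2}\right) \frac{263}{6} = \frac{5}{2} \cdot \frac{263}{6} = \frac{1315}{12}$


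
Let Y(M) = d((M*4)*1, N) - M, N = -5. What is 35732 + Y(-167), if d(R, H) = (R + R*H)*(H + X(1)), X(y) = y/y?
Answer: 25211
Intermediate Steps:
X(y) = 1
d(R, H) = (1 + H)*(R + H*R) (d(R, H) = (R + R*H)*(H + 1) = (R + H*R)*(1 + H) = (1 + H)*(R + H*R))
Y(M) = 63*M (Y(M) = ((M*4)*1)*(1 + (-5)² + 2*(-5)) - M = ((4*M)*1)*(1 + 25 - 10) - M = (4*M)*16 - M = 64*M - M = 63*M)
35732 + Y(-167) = 35732 + 63*(-167) = 35732 - 10521 = 25211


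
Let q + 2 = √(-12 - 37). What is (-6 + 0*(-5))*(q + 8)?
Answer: -36 - 42*I ≈ -36.0 - 42.0*I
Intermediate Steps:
q = -2 + 7*I (q = -2 + √(-12 - 37) = -2 + √(-49) = -2 + 7*I ≈ -2.0 + 7.0*I)
(-6 + 0*(-5))*(q + 8) = (-6 + 0*(-5))*((-2 + 7*I) + 8) = (-6 + 0)*(6 + 7*I) = -6*(6 + 7*I) = -36 - 42*I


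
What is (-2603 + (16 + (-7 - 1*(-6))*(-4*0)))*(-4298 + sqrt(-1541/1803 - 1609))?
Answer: 11118926 - 5174*I*sqrt(1308332526)/1803 ≈ 1.1119e+7 - 1.038e+5*I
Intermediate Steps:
(-2603 + (16 + (-7 - 1*(-6))*(-4*0)))*(-4298 + sqrt(-1541/1803 - 1609)) = (-2603 + (16 + (-7 + 6)*0))*(-4298 + sqrt(-1541*1/1803 - 1609)) = (-2603 + (16 - 1*0))*(-4298 + sqrt(-1541/1803 - 1609)) = (-2603 + (16 + 0))*(-4298 + sqrt(-2902568/1803)) = (-2603 + 16)*(-4298 + 2*I*sqrt(1308332526)/1803) = -2587*(-4298 + 2*I*sqrt(1308332526)/1803) = 11118926 - 5174*I*sqrt(1308332526)/1803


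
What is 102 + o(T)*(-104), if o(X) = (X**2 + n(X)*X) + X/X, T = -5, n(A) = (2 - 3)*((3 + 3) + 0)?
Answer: -5722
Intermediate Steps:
n(A) = -6 (n(A) = -(6 + 0) = -1*6 = -6)
o(X) = 1 + X**2 - 6*X (o(X) = (X**2 - 6*X) + X/X = (X**2 - 6*X) + 1 = 1 + X**2 - 6*X)
102 + o(T)*(-104) = 102 + (1 + (-5)**2 - 6*(-5))*(-104) = 102 + (1 + 25 + 30)*(-104) = 102 + 56*(-104) = 102 - 5824 = -5722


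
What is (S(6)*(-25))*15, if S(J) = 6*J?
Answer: -13500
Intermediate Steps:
(S(6)*(-25))*15 = ((6*6)*(-25))*15 = (36*(-25))*15 = -900*15 = -13500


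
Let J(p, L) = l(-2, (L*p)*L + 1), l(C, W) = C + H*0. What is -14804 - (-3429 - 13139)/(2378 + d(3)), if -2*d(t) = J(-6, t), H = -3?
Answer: -35202148/2379 ≈ -14797.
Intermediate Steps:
l(C, W) = C (l(C, W) = C - 3*0 = C + 0 = C)
J(p, L) = -2
d(t) = 1 (d(t) = -½*(-2) = 1)
-14804 - (-3429 - 13139)/(2378 + d(3)) = -14804 - (-3429 - 13139)/(2378 + 1) = -14804 - (-16568)/2379 = -14804 - 1*(-16568/2379) = -14804 + 16568/2379 = -35202148/2379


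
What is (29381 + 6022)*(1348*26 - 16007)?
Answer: 674108523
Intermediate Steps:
(29381 + 6022)*(1348*26 - 16007) = 35403*(35048 - 16007) = 35403*19041 = 674108523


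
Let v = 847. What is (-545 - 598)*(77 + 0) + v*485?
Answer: 322784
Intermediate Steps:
(-545 - 598)*(77 + 0) + v*485 = (-545 - 598)*(77 + 0) + 847*485 = -1143*77 + 410795 = -88011 + 410795 = 322784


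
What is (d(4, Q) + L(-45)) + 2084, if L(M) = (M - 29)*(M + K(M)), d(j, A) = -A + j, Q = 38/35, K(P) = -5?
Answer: 202542/35 ≈ 5786.9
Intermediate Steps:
Q = 38/35 (Q = 38*(1/35) = 38/35 ≈ 1.0857)
d(j, A) = j - A
L(M) = (-29 + M)*(-5 + M) (L(M) = (M - 29)*(M - 5) = (-29 + M)*(-5 + M))
(d(4, Q) + L(-45)) + 2084 = ((4 - 1*38/35) + (145 + (-45)**2 - 34*(-45))) + 2084 = ((4 - 38/35) + (145 + 2025 + 1530)) + 2084 = (102/35 + 3700) + 2084 = 129602/35 + 2084 = 202542/35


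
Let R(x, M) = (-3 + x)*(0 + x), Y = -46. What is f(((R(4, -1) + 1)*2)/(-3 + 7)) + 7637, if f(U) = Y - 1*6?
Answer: 7585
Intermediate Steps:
R(x, M) = x*(-3 + x) (R(x, M) = (-3 + x)*x = x*(-3 + x))
f(U) = -52 (f(U) = -46 - 1*6 = -46 - 6 = -52)
f(((R(4, -1) + 1)*2)/(-3 + 7)) + 7637 = -52 + 7637 = 7585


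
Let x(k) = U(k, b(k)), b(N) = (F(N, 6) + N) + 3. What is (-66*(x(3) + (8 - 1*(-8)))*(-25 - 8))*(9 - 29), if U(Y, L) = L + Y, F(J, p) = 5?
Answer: -1306800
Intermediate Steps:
b(N) = 8 + N (b(N) = (5 + N) + 3 = 8 + N)
x(k) = 8 + 2*k (x(k) = (8 + k) + k = 8 + 2*k)
(-66*(x(3) + (8 - 1*(-8)))*(-25 - 8))*(9 - 29) = (-66*((8 + 2*3) + (8 - 1*(-8)))*(-25 - 8))*(9 - 29) = -66*((8 + 6) + (8 + 8))*(-33)*(-20) = -66*(14 + 16)*(-33)*(-20) = -1980*(-33)*(-20) = -66*(-990)*(-20) = 65340*(-20) = -1306800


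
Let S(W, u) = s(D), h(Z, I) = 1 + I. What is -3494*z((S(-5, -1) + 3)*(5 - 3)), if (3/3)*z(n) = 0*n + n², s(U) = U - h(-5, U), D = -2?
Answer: -55904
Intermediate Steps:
s(U) = -1 (s(U) = U - (1 + U) = U + (-1 - U) = -1)
S(W, u) = -1
z(n) = n² (z(n) = 0*n + n² = 0 + n² = n²)
-3494*z((S(-5, -1) + 3)*(5 - 3)) = -3494*(-1 + 3)²*(5 - 3)² = -3494*(2*2)² = -3494*4² = -3494*16 = -55904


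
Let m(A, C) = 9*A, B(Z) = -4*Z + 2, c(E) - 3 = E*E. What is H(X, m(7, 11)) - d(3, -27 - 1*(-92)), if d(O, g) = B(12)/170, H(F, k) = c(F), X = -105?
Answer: 937403/85 ≈ 11028.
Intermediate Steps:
c(E) = 3 + E² (c(E) = 3 + E*E = 3 + E²)
B(Z) = 2 - 4*Z
H(F, k) = 3 + F²
d(O, g) = -23/85 (d(O, g) = (2 - 4*12)/170 = (2 - 48)*(1/170) = -46*1/170 = -23/85)
H(X, m(7, 11)) - d(3, -27 - 1*(-92)) = (3 + (-105)²) - 1*(-23/85) = (3 + 11025) + 23/85 = 11028 + 23/85 = 937403/85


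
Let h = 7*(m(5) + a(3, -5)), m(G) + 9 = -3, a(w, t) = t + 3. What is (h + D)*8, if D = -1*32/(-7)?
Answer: -5232/7 ≈ -747.43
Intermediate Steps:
a(w, t) = 3 + t
m(G) = -12 (m(G) = -9 - 3 = -12)
h = -98 (h = 7*(-12 + (3 - 5)) = 7*(-12 - 2) = 7*(-14) = -98)
D = 32/7 (D = -32*(-⅐) = 32/7 ≈ 4.5714)
(h + D)*8 = (-98 + 32/7)*8 = -654/7*8 = -5232/7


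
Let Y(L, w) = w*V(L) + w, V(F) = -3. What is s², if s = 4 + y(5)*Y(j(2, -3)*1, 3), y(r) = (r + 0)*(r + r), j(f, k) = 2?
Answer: 87616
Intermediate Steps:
y(r) = 2*r² (y(r) = r*(2*r) = 2*r²)
Y(L, w) = -2*w (Y(L, w) = w*(-3) + w = -3*w + w = -2*w)
s = -296 (s = 4 + (2*5²)*(-2*3) = 4 + (2*25)*(-6) = 4 + 50*(-6) = 4 - 300 = -296)
s² = (-296)² = 87616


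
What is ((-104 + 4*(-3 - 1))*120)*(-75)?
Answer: 1080000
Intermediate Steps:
((-104 + 4*(-3 - 1))*120)*(-75) = ((-104 + 4*(-4))*120)*(-75) = ((-104 - 16)*120)*(-75) = -120*120*(-75) = -14400*(-75) = 1080000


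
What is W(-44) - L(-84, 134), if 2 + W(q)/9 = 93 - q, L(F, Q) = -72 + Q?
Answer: 1153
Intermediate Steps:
W(q) = 819 - 9*q (W(q) = -18 + 9*(93 - q) = -18 + (837 - 9*q) = 819 - 9*q)
W(-44) - L(-84, 134) = (819 - 9*(-44)) - (-72 + 134) = (819 + 396) - 1*62 = 1215 - 62 = 1153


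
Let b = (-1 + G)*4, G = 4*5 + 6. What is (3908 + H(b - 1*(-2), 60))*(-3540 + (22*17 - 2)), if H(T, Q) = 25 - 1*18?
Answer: -12402720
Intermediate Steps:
G = 26 (G = 20 + 6 = 26)
b = 100 (b = (-1 + 26)*4 = 25*4 = 100)
H(T, Q) = 7 (H(T, Q) = 25 - 18 = 7)
(3908 + H(b - 1*(-2), 60))*(-3540 + (22*17 - 2)) = (3908 + 7)*(-3540 + (22*17 - 2)) = 3915*(-3540 + (374 - 2)) = 3915*(-3540 + 372) = 3915*(-3168) = -12402720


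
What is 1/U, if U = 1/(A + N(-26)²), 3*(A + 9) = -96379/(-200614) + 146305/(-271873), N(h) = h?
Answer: 36378151196873/54541530022 ≈ 666.98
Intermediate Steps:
A = -491923097999/54541530022 (A = -9 + (-96379/(-200614) + 146305/(-271873))/3 = -9 + (-96379*(-1/200614) + 146305*(-1/271873))/3 = -9 + (96379/200614 - 146305/271873)/3 = -9 + (⅓)*(-3147983403/54541530022) = -9 - 1049327801/54541530022 = -491923097999/54541530022 ≈ -9.0192)
U = 54541530022/36378151196873 (U = 1/(-491923097999/54541530022 + (-26)²) = 1/(-491923097999/54541530022 + 676) = 1/(36378151196873/54541530022) = 54541530022/36378151196873 ≈ 0.0014993)
1/U = 1/(54541530022/36378151196873) = 36378151196873/54541530022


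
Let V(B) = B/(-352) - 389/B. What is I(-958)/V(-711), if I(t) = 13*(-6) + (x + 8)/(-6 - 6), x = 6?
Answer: -19813200/642449 ≈ -30.840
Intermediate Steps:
V(B) = -389/B - B/352 (V(B) = B*(-1/352) - 389/B = -B/352 - 389/B = -389/B - B/352)
I(t) = -475/6 (I(t) = 13*(-6) + (6 + 8)/(-6 - 6) = -78 + 14/(-12) = -78 + 14*(-1/12) = -78 - 7/6 = -475/6)
I(-958)/V(-711) = -475/(6*(-389/(-711) - 1/352*(-711))) = -475/(6*(-389*(-1/711) + 711/352)) = -475/(6*(389/711 + 711/352)) = -475/(6*642449/250272) = -475/6*250272/642449 = -19813200/642449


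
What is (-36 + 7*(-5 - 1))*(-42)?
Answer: 3276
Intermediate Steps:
(-36 + 7*(-5 - 1))*(-42) = (-36 + 7*(-6))*(-42) = (-36 - 42)*(-42) = -78*(-42) = 3276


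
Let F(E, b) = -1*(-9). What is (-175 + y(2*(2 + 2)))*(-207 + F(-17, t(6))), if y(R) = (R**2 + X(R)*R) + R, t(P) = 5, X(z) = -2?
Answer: 23562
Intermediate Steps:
F(E, b) = 9
y(R) = R**2 - R (y(R) = (R**2 - 2*R) + R = R**2 - R)
(-175 + y(2*(2 + 2)))*(-207 + F(-17, t(6))) = (-175 + (2*(2 + 2))*(-1 + 2*(2 + 2)))*(-207 + 9) = (-175 + (2*4)*(-1 + 2*4))*(-198) = (-175 + 8*(-1 + 8))*(-198) = (-175 + 8*7)*(-198) = (-175 + 56)*(-198) = -119*(-198) = 23562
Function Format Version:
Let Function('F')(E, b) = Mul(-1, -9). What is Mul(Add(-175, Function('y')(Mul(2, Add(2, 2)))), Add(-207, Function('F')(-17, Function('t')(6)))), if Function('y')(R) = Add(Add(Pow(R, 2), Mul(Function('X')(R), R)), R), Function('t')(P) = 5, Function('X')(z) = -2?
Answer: 23562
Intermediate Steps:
Function('F')(E, b) = 9
Function('y')(R) = Add(Pow(R, 2), Mul(-1, R)) (Function('y')(R) = Add(Add(Pow(R, 2), Mul(-2, R)), R) = Add(Pow(R, 2), Mul(-1, R)))
Mul(Add(-175, Function('y')(Mul(2, Add(2, 2)))), Add(-207, Function('F')(-17, Function('t')(6)))) = Mul(Add(-175, Mul(Mul(2, Add(2, 2)), Add(-1, Mul(2, Add(2, 2))))), Add(-207, 9)) = Mul(Add(-175, Mul(Mul(2, 4), Add(-1, Mul(2, 4)))), -198) = Mul(Add(-175, Mul(8, Add(-1, 8))), -198) = Mul(Add(-175, Mul(8, 7)), -198) = Mul(Add(-175, 56), -198) = Mul(-119, -198) = 23562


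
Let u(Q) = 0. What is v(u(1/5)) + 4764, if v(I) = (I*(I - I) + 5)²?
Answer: 4789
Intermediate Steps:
v(I) = 25 (v(I) = (I*0 + 5)² = (0 + 5)² = 5² = 25)
v(u(1/5)) + 4764 = 25 + 4764 = 4789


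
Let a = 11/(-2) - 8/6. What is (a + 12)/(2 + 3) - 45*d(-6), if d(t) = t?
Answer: 8131/30 ≈ 271.03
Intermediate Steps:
a = -41/6 (a = 11*(-½) - 8*⅙ = -11/2 - 4/3 = -41/6 ≈ -6.8333)
(a + 12)/(2 + 3) - 45*d(-6) = (-41/6 + 12)/(2 + 3) - 45*(-6) = (31/6)/5 + 270 = (31/6)*(⅕) + 270 = 31/30 + 270 = 8131/30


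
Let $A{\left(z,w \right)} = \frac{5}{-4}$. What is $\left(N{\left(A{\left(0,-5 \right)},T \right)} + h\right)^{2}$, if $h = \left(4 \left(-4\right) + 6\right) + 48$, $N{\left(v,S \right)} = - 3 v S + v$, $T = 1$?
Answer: $\frac{6561}{4} \approx 1640.3$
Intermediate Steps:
$A{\left(z,w \right)} = - \frac{5}{4}$ ($A{\left(z,w \right)} = 5 \left(- \frac{1}{4}\right) = - \frac{5}{4}$)
$N{\left(v,S \right)} = v - 3 S v$ ($N{\left(v,S \right)} = - 3 S v + v = v - 3 S v$)
$h = 38$ ($h = \left(-16 + 6\right) + 48 = -10 + 48 = 38$)
$\left(N{\left(A{\left(0,-5 \right)},T \right)} + h\right)^{2} = \left(- \frac{5 \left(1 - 3\right)}{4} + 38\right)^{2} = \left(\left(- \frac{5}{4}\right) \left(-2\right) + 38\right)^{2} = \left(\frac{5}{2} + 38\right)^{2} = \left(\frac{81}{2}\right)^{2} = \frac{6561}{4}$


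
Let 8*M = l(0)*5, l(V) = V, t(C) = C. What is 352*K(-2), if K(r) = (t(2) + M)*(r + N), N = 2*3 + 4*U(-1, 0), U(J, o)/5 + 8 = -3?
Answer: -152064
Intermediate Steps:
U(J, o) = -55 (U(J, o) = -40 + 5*(-3) = -40 - 15 = -55)
N = -214 (N = 2*3 + 4*(-55) = 6 - 220 = -214)
M = 0 (M = (0*5)/8 = (1/8)*0 = 0)
K(r) = -428 + 2*r (K(r) = (2 + 0)*(r - 214) = 2*(-214 + r) = -428 + 2*r)
352*K(-2) = 352*(-428 + 2*(-2)) = 352*(-428 - 4) = 352*(-432) = -152064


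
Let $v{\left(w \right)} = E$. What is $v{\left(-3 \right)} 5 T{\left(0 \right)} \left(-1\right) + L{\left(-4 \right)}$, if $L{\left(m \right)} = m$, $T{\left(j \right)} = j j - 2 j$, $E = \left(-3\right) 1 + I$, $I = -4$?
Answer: $-4$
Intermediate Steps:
$E = -7$ ($E = \left(-3\right) 1 - 4 = -3 - 4 = -7$)
$T{\left(j \right)} = j^{2} - 2 j$
$v{\left(w \right)} = -7$
$v{\left(-3 \right)} 5 T{\left(0 \right)} \left(-1\right) + L{\left(-4 \right)} = - 7 \cdot 5 \cdot 0 \left(-2 + 0\right) \left(-1\right) - 4 = - 7 \cdot 5 \cdot 0 \left(-2\right) \left(-1\right) - 4 = - 7 \cdot 5 \cdot 0 \left(-1\right) - 4 = - 7 \cdot 0 \left(-1\right) - 4 = \left(-7\right) 0 - 4 = 0 - 4 = -4$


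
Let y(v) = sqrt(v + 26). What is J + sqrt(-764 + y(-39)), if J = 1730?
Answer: 1730 + sqrt(-764 + I*sqrt(13)) ≈ 1730.1 + 27.641*I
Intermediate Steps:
y(v) = sqrt(26 + v)
J + sqrt(-764 + y(-39)) = 1730 + sqrt(-764 + sqrt(26 - 39)) = 1730 + sqrt(-764 + sqrt(-13)) = 1730 + sqrt(-764 + I*sqrt(13))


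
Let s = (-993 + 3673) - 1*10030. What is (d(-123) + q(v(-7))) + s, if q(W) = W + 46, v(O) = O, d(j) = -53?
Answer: -7364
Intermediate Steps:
s = -7350 (s = 2680 - 10030 = -7350)
q(W) = 46 + W
(d(-123) + q(v(-7))) + s = (-53 + (46 - 7)) - 7350 = (-53 + 39) - 7350 = -14 - 7350 = -7364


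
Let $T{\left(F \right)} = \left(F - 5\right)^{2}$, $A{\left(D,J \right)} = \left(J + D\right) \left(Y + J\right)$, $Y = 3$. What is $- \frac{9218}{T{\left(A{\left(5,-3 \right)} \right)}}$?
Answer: $- \frac{9218}{25} \approx -368.72$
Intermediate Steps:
$A{\left(D,J \right)} = \left(3 + J\right) \left(D + J\right)$ ($A{\left(D,J \right)} = \left(J + D\right) \left(3 + J\right) = \left(D + J\right) \left(3 + J\right) = \left(3 + J\right) \left(D + J\right)$)
$T{\left(F \right)} = \left(-5 + F\right)^{2}$
$- \frac{9218}{T{\left(A{\left(5,-3 \right)} \right)}} = - \frac{9218}{\left(-5 + \left(\left(-3\right)^{2} + 3 \cdot 5 + 3 \left(-3\right) + 5 \left(-3\right)\right)\right)^{2}} = - \frac{9218}{\left(-5 + \left(9 + 15 - 9 - 15\right)\right)^{2}} = - \frac{9218}{\left(-5 + 0\right)^{2}} = - \frac{9218}{\left(-5\right)^{2}} = - \frac{9218}{25}$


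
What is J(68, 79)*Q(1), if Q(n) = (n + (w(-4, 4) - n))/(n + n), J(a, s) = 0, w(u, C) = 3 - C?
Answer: 0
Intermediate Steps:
Q(n) = -1/(2*n) (Q(n) = (n + ((3 - 1*4) - n))/(n + n) = (n + ((3 - 4) - n))/((2*n)) = (n + (-1 - n))*(1/(2*n)) = -1/(2*n))
J(68, 79)*Q(1) = 0*(-½/1) = 0*(-½*1) = 0*(-½) = 0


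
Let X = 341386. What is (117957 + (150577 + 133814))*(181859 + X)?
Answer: 210526579260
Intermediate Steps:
(117957 + (150577 + 133814))*(181859 + X) = (117957 + (150577 + 133814))*(181859 + 341386) = (117957 + 284391)*523245 = 402348*523245 = 210526579260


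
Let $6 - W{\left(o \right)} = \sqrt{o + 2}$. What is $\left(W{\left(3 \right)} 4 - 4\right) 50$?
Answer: $1000 - 200 \sqrt{5} \approx 552.79$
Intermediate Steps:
$W{\left(o \right)} = 6 - \sqrt{2 + o}$ ($W{\left(o \right)} = 6 - \sqrt{o + 2} = 6 - \sqrt{2 + o}$)
$\left(W{\left(3 \right)} 4 - 4\right) 50 = \left(\left(6 - \sqrt{2 + 3}\right) 4 - 4\right) 50 = \left(\left(6 - \sqrt{5}\right) 4 - 4\right) 50 = \left(\left(24 - 4 \sqrt{5}\right) - 4\right) 50 = \left(20 - 4 \sqrt{5}\right) 50 = 1000 - 200 \sqrt{5}$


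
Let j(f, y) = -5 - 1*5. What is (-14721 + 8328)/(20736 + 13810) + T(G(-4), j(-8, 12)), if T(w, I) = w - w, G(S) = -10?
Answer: -6393/34546 ≈ -0.18506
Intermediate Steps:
j(f, y) = -10 (j(f, y) = -5 - 5 = -10)
T(w, I) = 0
(-14721 + 8328)/(20736 + 13810) + T(G(-4), j(-8, 12)) = (-14721 + 8328)/(20736 + 13810) + 0 = -6393/34546 + 0 = -6393/34546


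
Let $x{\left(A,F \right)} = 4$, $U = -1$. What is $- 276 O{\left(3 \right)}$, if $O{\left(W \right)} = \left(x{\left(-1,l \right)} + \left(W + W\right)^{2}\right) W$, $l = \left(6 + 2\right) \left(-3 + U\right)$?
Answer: $-33120$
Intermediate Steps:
$l = -32$ ($l = \left(6 + 2\right) \left(-3 - 1\right) = 8 \left(-4\right) = -32$)
$O{\left(W \right)} = W \left(4 + 4 W^{2}\right)$ ($O{\left(W \right)} = \left(4 + \left(W + W\right)^{2}\right) W = \left(4 + \left(2 W\right)^{2}\right) W = \left(4 + 4 W^{2}\right) W = W \left(4 + 4 W^{2}\right)$)
$- 276 O{\left(3 \right)} = - 276 \cdot 4 \cdot 3 \left(1 + 3^{2}\right) = - 276 \cdot 4 \cdot 3 \left(1 + 9\right) = - 276 \cdot 4 \cdot 3 \cdot 10 = \left(-276\right) 120 = -33120$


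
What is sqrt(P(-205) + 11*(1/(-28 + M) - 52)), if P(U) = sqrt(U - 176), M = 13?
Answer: sqrt(-128865 + 225*I*sqrt(381))/15 ≈ 0.40775 + 23.935*I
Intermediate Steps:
P(U) = sqrt(-176 + U)
sqrt(P(-205) + 11*(1/(-28 + M) - 52)) = sqrt(sqrt(-176 - 205) + 11*(1/(-28 + 13) - 52)) = sqrt(sqrt(-381) + 11*(1/(-15) - 52)) = sqrt(I*sqrt(381) + 11*(-1/15 - 52)) = sqrt(I*sqrt(381) + 11*(-781/15)) = sqrt(I*sqrt(381) - 8591/15) = sqrt(-8591/15 + I*sqrt(381))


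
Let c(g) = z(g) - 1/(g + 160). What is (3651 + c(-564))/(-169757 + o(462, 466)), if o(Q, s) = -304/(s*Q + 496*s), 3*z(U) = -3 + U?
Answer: -156099018943/7654212108300 ≈ -0.020394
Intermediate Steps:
z(U) = -1 + U/3 (z(U) = (-3 + U)/3 = -1 + U/3)
o(Q, s) = -304/(496*s + Q*s) (o(Q, s) = -304/(Q*s + 496*s) = -304/(496*s + Q*s))
c(g) = -1 - 1/(160 + g) + g/3 (c(g) = (-1 + g/3) - 1/(g + 160) = (-1 + g/3) - 1/(160 + g) = -1 - 1/(160 + g) + g/3)
(3651 + c(-564))/(-169757 + o(462, 466)) = (3651 + (-483 + (-564)² + 157*(-564))/(3*(160 - 564)))/(-169757 - 304/(466*(496 + 462))) = (3651 + (⅓)*(-483 + 318096 - 88548)/(-404))/(-169757 - 304*1/466/958) = (3651 + (⅓)*(-1/404)*229065)/(-169757 - 304*1/466*1/958) = (3651 - 76355/404)/(-169757 - 76/111607) = 1398649/(404*(-18946069575/111607)) = (1398649/404)*(-111607/18946069575) = -156099018943/7654212108300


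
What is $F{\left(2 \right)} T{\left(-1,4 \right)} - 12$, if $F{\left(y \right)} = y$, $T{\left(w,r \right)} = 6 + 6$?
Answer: $12$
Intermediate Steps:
$T{\left(w,r \right)} = 12$
$F{\left(2 \right)} T{\left(-1,4 \right)} - 12 = 2 \cdot 12 - 12 = 24 - 12 = 12$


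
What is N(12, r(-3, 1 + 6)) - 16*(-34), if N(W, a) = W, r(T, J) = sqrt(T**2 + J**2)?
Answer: 556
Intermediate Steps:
r(T, J) = sqrt(J**2 + T**2)
N(12, r(-3, 1 + 6)) - 16*(-34) = 12 - 16*(-34) = 12 + 544 = 556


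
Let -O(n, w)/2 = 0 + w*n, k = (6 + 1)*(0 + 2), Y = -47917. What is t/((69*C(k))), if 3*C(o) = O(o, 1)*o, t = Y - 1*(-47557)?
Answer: 45/1127 ≈ 0.039929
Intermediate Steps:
k = 14 (k = 7*2 = 14)
O(n, w) = -2*n*w (O(n, w) = -2*(0 + w*n) = -2*(0 + n*w) = -2*n*w)
t = -360 (t = -47917 - 1*(-47557) = -47917 + 47557 = -360)
C(o) = -2*o**2/3 (C(o) = ((-2*o*1)*o)/3 = ((-2*o)*o)/3 = (-2*o**2)/3 = -2*o**2/3)
t/((69*C(k))) = -360/(69*(-2/3*14**2)) = -360/(69*(-2/3*196)) = -360/(69*(-392/3)) = -360/(-9016) = -360*(-1/9016) = 45/1127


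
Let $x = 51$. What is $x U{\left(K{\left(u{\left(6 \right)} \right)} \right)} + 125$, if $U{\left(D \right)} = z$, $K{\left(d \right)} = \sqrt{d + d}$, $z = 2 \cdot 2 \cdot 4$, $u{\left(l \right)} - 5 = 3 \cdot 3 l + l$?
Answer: $941$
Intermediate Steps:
$u{\left(l \right)} = 5 + 10 l$ ($u{\left(l \right)} = 5 + \left(3 \cdot 3 l + l\right) = 5 + \left(9 l + l\right) = 5 + 10 l$)
$z = 16$ ($z = 4 \cdot 4 = 16$)
$K{\left(d \right)} = \sqrt{2} \sqrt{d}$ ($K{\left(d \right)} = \sqrt{2 d} = \sqrt{2} \sqrt{d}$)
$U{\left(D \right)} = 16$
$x U{\left(K{\left(u{\left(6 \right)} \right)} \right)} + 125 = 51 \cdot 16 + 125 = 816 + 125 = 941$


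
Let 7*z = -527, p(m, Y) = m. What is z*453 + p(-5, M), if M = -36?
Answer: -238766/7 ≈ -34109.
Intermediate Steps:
z = -527/7 (z = (⅐)*(-527) = -527/7 ≈ -75.286)
z*453 + p(-5, M) = -527/7*453 - 5 = -238731/7 - 5 = -238766/7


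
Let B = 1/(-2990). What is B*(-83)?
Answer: 83/2990 ≈ 0.027759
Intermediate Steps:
B = -1/2990 ≈ -0.00033445
B*(-83) = -1/2990*(-83) = 83/2990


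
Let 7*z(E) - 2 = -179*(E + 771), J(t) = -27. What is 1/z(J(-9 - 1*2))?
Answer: -7/133174 ≈ -5.2563e-5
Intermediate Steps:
z(E) = -138007/7 - 179*E/7 (z(E) = 2/7 + (-179*(E + 771))/7 = 2/7 + (-179*(771 + E))/7 = 2/7 + (-138009 - 179*E)/7 = 2/7 + (-138009/7 - 179*E/7) = -138007/7 - 179*E/7)
1/z(J(-9 - 1*2)) = 1/(-138007/7 - 179/7*(-27)) = 1/(-138007/7 + 4833/7) = 1/(-133174/7) = -7/133174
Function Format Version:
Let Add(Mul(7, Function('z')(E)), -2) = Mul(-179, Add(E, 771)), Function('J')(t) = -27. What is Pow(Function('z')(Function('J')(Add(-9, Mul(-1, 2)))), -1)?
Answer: Rational(-7, 133174) ≈ -5.2563e-5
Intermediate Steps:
Function('z')(E) = Add(Rational(-138007, 7), Mul(Rational(-179, 7), E)) (Function('z')(E) = Add(Rational(2, 7), Mul(Rational(1, 7), Mul(-179, Add(E, 771)))) = Add(Rational(2, 7), Mul(Rational(1, 7), Mul(-179, Add(771, E)))) = Add(Rational(2, 7), Mul(Rational(1, 7), Add(-138009, Mul(-179, E)))) = Add(Rational(2, 7), Add(Rational(-138009, 7), Mul(Rational(-179, 7), E))) = Add(Rational(-138007, 7), Mul(Rational(-179, 7), E)))
Pow(Function('z')(Function('J')(Add(-9, Mul(-1, 2)))), -1) = Pow(Add(Rational(-138007, 7), Mul(Rational(-179, 7), -27)), -1) = Pow(Add(Rational(-138007, 7), Rational(4833, 7)), -1) = Pow(Rational(-133174, 7), -1) = Rational(-7, 133174)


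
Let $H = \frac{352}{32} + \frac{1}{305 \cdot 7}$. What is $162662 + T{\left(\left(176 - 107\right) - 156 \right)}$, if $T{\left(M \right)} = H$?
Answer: $\frac{347306856}{2135} \approx 1.6267 \cdot 10^{5}$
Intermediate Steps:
$H = \frac{23486}{2135}$ ($H = 352 \cdot \frac{1}{32} + \frac{1}{305} \cdot \frac{1}{7} = 11 + \frac{1}{2135} = \frac{23486}{2135} \approx 11.0$)
$T{\left(M \right)} = \frac{23486}{2135}$
$162662 + T{\left(\left(176 - 107\right) - 156 \right)} = 162662 + \frac{23486}{2135} = \frac{347306856}{2135}$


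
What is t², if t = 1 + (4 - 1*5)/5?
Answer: 16/25 ≈ 0.64000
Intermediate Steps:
t = ⅘ (t = 1 + (4 - 5)*(⅕) = 1 - 1*⅕ = 1 - ⅕ = ⅘ ≈ 0.80000)
t² = (⅘)² = 16/25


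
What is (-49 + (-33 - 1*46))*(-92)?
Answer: 11776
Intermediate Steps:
(-49 + (-33 - 1*46))*(-92) = (-49 + (-33 - 46))*(-92) = (-49 - 79)*(-92) = -128*(-92) = 11776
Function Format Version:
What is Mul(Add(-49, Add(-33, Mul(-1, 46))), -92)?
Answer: 11776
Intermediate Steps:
Mul(Add(-49, Add(-33, Mul(-1, 46))), -92) = Mul(Add(-49, Add(-33, -46)), -92) = Mul(Add(-49, -79), -92) = Mul(-128, -92) = 11776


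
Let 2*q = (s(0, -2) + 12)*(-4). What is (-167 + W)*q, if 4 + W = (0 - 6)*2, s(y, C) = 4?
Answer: 5856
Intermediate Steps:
W = -16 (W = -4 + (0 - 6)*2 = -4 - 6*2 = -4 - 12 = -16)
q = -32 (q = ((4 + 12)*(-4))/2 = (16*(-4))/2 = (½)*(-64) = -32)
(-167 + W)*q = (-167 - 16)*(-32) = -183*(-32) = 5856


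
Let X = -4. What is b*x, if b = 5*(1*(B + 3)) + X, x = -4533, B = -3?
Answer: 18132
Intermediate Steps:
b = -4 (b = 5*(1*(-3 + 3)) - 4 = 5*(1*0) - 4 = 5*0 - 4 = 0 - 4 = -4)
b*x = -4*(-4533) = 18132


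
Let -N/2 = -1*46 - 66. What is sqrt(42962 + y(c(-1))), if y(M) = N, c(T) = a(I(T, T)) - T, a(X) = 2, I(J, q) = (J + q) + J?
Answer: sqrt(43186) ≈ 207.81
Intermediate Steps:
I(J, q) = q + 2*J
c(T) = 2 - T
N = 224 (N = -2*(-1*46 - 66) = -2*(-46 - 66) = -2*(-112) = 224)
y(M) = 224
sqrt(42962 + y(c(-1))) = sqrt(42962 + 224) = sqrt(43186)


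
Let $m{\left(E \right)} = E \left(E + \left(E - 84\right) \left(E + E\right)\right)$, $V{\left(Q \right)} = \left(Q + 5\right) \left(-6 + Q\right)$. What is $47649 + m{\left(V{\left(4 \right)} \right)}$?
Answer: $-18123$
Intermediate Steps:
$V{\left(Q \right)} = \left(-6 + Q\right) \left(5 + Q\right)$ ($V{\left(Q \right)} = \left(5 + Q\right) \left(-6 + Q\right) = \left(-6 + Q\right) \left(5 + Q\right)$)
$m{\left(E \right)} = E \left(E + 2 E \left(-84 + E\right)\right)$ ($m{\left(E \right)} = E \left(E + \left(-84 + E\right) 2 E\right) = E \left(E + 2 E \left(-84 + E\right)\right)$)
$47649 + m{\left(V{\left(4 \right)} \right)} = 47649 + \left(-30 + 4^{2} - 4\right)^{2} \left(-167 + 2 \left(-30 + 4^{2} - 4\right)\right) = 47649 + \left(-30 + 16 - 4\right)^{2} \left(-167 + 2 \left(-30 + 16 - 4\right)\right) = 47649 + \left(-18\right)^{2} \left(-167 + 2 \left(-18\right)\right) = 47649 + 324 \left(-167 - 36\right) = 47649 + 324 \left(-203\right) = 47649 - 65772 = -18123$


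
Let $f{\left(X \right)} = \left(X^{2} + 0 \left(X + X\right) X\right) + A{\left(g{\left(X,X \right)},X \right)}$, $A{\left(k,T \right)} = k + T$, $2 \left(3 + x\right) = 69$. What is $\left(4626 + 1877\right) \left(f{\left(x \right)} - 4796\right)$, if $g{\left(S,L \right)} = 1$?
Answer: $- \frac{98097755}{4} \approx -2.4524 \cdot 10^{7}$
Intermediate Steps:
$x = \frac{63}{2}$ ($x = -3 + \frac{1}{2} \cdot 69 = -3 + \frac{69}{2} = \frac{63}{2} \approx 31.5$)
$A{\left(k,T \right)} = T + k$
$f{\left(X \right)} = 1 + X + X^{2}$ ($f{\left(X \right)} = \left(X^{2} + 0 \left(X + X\right) X\right) + \left(X + 1\right) = \left(X^{2} + 0 \cdot 2 X X\right) + \left(1 + X\right) = \left(X^{2} + 0 X\right) + \left(1 + X\right) = \left(X^{2} + 0\right) + \left(1 + X\right) = X^{2} + \left(1 + X\right) = 1 + X + X^{2}$)
$\left(4626 + 1877\right) \left(f{\left(x \right)} - 4796\right) = \left(4626 + 1877\right) \left(\left(1 + \frac{63}{2} + \left(\frac{63}{2}\right)^{2}\right) - 4796\right) = 6503 \left(\left(1 + \frac{63}{2} + \frac{3969}{4}\right) - 4796\right) = 6503 \left(\frac{4099}{4} - 4796\right) = 6503 \left(- \frac{15085}{4}\right) = - \frac{98097755}{4}$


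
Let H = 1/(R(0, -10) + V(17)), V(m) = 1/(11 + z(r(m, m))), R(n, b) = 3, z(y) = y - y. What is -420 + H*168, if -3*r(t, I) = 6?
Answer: -6216/17 ≈ -365.65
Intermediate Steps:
r(t, I) = -2 (r(t, I) = -⅓*6 = -2)
z(y) = 0
V(m) = 1/11 (V(m) = 1/(11 + 0) = 1/11)
H = 11/34 (H = 1/(3 + 1/11) = 1/(34/11) = 11/34 ≈ 0.32353)
-420 + H*168 = -420 + (11/34)*168 = -420 + 924/17 = -6216/17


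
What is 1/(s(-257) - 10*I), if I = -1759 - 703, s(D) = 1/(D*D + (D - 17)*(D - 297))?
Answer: 217845/5363343901 ≈ 4.0617e-5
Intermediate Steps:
s(D) = 1/(D² + (-297 + D)*(-17 + D)) (s(D) = 1/(D² + (-17 + D)*(-297 + D)) = 1/(D² + (-297 + D)*(-17 + D)))
I = -2462
1/(s(-257) - 10*I) = 1/(1/(5049 - 314*(-257) + 2*(-257)²) - 10*(-2462)) = 1/(1/(5049 + 80698 + 2*66049) + 24620) = 1/(1/(5049 + 80698 + 132098) + 24620) = 1/(1/217845 + 24620) = 1/(5363343901/217845) = 217845/5363343901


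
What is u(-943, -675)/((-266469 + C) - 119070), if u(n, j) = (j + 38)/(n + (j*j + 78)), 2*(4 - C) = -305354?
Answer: 637/105894504080 ≈ 6.0154e-9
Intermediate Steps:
C = 152681 (C = 4 - ½*(-305354) = 4 + 152677 = 152681)
u(n, j) = (38 + j)/(78 + n + j²) (u(n, j) = (38 + j)/(n + (j² + 78)) = (38 + j)/(n + (78 + j²)) = (38 + j)/(78 + n + j²))
u(-943, -675)/((-266469 + C) - 119070) = ((38 - 675)/(78 - 943 + (-675)²))/((-266469 + 152681) - 119070) = (-637/(78 - 943 + 455625))/(-113788 - 119070) = (-637/454760)/(-232858) = ((1/454760)*(-637))*(-1/232858) = -637/454760*(-1/232858) = 637/105894504080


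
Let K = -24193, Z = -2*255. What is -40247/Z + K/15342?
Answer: 50427587/652035 ≈ 77.339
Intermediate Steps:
Z = -510
-40247/Z + K/15342 = -40247/(-510) - 24193/15342 = -40247*(-1/510) - 24193*1/15342 = 40247/510 - 24193/15342 = 50427587/652035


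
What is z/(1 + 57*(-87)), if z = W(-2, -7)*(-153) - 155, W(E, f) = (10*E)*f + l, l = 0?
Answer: 21575/4958 ≈ 4.3516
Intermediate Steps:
W(E, f) = 10*E*f (W(E, f) = (10*E)*f + 0 = 10*E*f + 0 = 10*E*f)
z = -21575 (z = (10*(-2)*(-7))*(-153) - 155 = 140*(-153) - 155 = -21420 - 155 = -21575)
z/(1 + 57*(-87)) = -21575/(1 + 57*(-87)) = -21575/(1 - 4959) = -21575/(-4958) = -21575*(-1/4958) = 21575/4958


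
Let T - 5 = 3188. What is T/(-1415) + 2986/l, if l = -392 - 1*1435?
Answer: -10058801/2585205 ≈ -3.8909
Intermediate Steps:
T = 3193 (T = 5 + 3188 = 3193)
l = -1827 (l = -392 - 1435 = -1827)
T/(-1415) + 2986/l = 3193/(-1415) + 2986/(-1827) = 3193*(-1/1415) + 2986*(-1/1827) = -3193/1415 - 2986/1827 = -10058801/2585205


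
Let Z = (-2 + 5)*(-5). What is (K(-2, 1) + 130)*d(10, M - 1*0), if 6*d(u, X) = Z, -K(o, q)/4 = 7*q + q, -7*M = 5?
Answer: -245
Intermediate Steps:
M = -5/7 (M = -⅐*5 = -5/7 ≈ -0.71429)
Z = -15 (Z = 3*(-5) = -15)
K(o, q) = -32*q (K(o, q) = -4*(7*q + q) = -32*q)
d(u, X) = -5/2 (d(u, X) = (⅙)*(-15) = -5/2)
(K(-2, 1) + 130)*d(10, M - 1*0) = (-32*1 + 130)*(-5/2) = (-32 + 130)*(-5/2) = 98*(-5/2) = -245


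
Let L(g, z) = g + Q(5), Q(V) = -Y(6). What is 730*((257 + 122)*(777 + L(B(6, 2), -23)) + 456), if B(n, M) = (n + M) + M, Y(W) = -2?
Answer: 218625510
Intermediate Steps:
Q(V) = 2 (Q(V) = -1*(-2) = 2)
B(n, M) = n + 2*M (B(n, M) = (M + n) + M = n + 2*M)
L(g, z) = 2 + g (L(g, z) = g + 2 = 2 + g)
730*((257 + 122)*(777 + L(B(6, 2), -23)) + 456) = 730*((257 + 122)*(777 + (2 + (6 + 2*2))) + 456) = 730*(379*(777 + (2 + (6 + 4))) + 456) = 730*(379*(777 + (2 + 10)) + 456) = 730*(379*(777 + 12) + 456) = 730*(379*789 + 456) = 730*(299031 + 456) = 730*299487 = 218625510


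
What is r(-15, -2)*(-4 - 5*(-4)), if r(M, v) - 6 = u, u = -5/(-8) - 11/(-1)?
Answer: 282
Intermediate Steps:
u = 93/8 (u = -5*(-⅛) - 11*(-1) = 5/8 + 11 = 93/8 ≈ 11.625)
r(M, v) = 141/8 (r(M, v) = 6 + 93/8 = 141/8)
r(-15, -2)*(-4 - 5*(-4)) = 141*(-4 - 5*(-4))/8 = 141*(-4 + 20)/8 = (141/8)*16 = 282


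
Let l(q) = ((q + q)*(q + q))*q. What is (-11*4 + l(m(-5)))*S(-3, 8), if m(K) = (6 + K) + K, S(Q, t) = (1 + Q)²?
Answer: -1200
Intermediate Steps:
m(K) = 6 + 2*K
l(q) = 4*q³ (l(q) = ((2*q)*(2*q))*q = (4*q²)*q = 4*q³)
(-11*4 + l(m(-5)))*S(-3, 8) = (-11*4 + 4*(6 + 2*(-5))³)*(1 - 3)² = (-44 + 4*(6 - 10)³)*(-2)² = (-44 + 4*(-4)³)*4 = (-44 + 4*(-64))*4 = (-44 - 256)*4 = -300*4 = -1200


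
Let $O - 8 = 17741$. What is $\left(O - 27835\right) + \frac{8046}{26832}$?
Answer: $- \frac{45103251}{4472} \approx -10086.0$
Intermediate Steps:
$O = 17749$ ($O = 8 + 17741 = 17749$)
$\left(O - 27835\right) + \frac{8046}{26832} = \left(17749 - 27835\right) + \frac{8046}{26832} = -10086 + 8046 \cdot \frac{1}{26832} = -10086 + \frac{1341}{4472} = - \frac{45103251}{4472}$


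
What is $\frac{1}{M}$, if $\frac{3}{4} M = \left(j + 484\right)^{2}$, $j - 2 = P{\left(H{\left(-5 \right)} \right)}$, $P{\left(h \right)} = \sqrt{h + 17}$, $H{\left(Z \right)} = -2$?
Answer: $\frac{78737}{24791762116} - \frac{81 \sqrt{15}}{6197940529} \approx 3.1253 \cdot 10^{-6}$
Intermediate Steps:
$P{\left(h \right)} = \sqrt{17 + h}$
$j = 2 + \sqrt{15}$ ($j = 2 + \sqrt{17 - 2} = 2 + \sqrt{15} \approx 5.873$)
$M = \frac{4 \left(486 + \sqrt{15}\right)^{2}}{3}$ ($M = \frac{4 \left(\left(2 + \sqrt{15}\right) + 484\right)^{2}}{3} = \frac{4 \left(486 + \sqrt{15}\right)^{2}}{3} \approx 3.1997 \cdot 10^{5}$)
$\frac{1}{M} = \frac{1}{314948 + 1296 \sqrt{15}}$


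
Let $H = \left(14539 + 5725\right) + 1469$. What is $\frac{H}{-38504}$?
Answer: $- \frac{21733}{38504} \approx -0.56444$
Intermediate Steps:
$H = 21733$ ($H = 20264 + 1469 = 21733$)
$\frac{H}{-38504} = \frac{21733}{-38504} = 21733 \left(- \frac{1}{38504}\right) = - \frac{21733}{38504}$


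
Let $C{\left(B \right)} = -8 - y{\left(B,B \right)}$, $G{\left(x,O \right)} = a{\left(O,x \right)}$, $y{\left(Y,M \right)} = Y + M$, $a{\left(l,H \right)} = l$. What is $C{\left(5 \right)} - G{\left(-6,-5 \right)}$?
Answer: $-13$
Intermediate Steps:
$y{\left(Y,M \right)} = M + Y$
$G{\left(x,O \right)} = O$
$C{\left(B \right)} = -8 - 2 B$ ($C{\left(B \right)} = -8 - \left(B + B\right) = -8 - 2 B$)
$C{\left(5 \right)} - G{\left(-6,-5 \right)} = \left(-8 - 10\right) - -5 = \left(-8 - 10\right) + 5 = -18 + 5 = -13$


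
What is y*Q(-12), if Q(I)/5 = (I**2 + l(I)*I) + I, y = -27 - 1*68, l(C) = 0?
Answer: -62700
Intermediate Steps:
y = -95 (y = -27 - 68 = -95)
Q(I) = 5*I + 5*I**2 (Q(I) = 5*((I**2 + 0*I) + I) = 5*((I**2 + 0) + I) = 5*(I**2 + I) = 5*(I + I**2) = 5*I + 5*I**2)
y*Q(-12) = -475*(-12)*(1 - 12) = -475*(-12)*(-11) = -95*660 = -62700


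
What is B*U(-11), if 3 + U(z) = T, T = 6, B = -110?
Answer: -330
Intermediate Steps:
U(z) = 3 (U(z) = -3 + 6 = 3)
B*U(-11) = -110*3 = -330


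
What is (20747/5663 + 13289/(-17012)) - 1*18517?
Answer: -1783630755895/96338956 ≈ -18514.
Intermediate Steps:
(20747/5663 + 13289/(-17012)) - 1*18517 = (20747*(1/5663) + 13289*(-1/17012)) - 18517 = (20747/5663 - 13289/17012) - 18517 = 277692357/96338956 - 18517 = -1783630755895/96338956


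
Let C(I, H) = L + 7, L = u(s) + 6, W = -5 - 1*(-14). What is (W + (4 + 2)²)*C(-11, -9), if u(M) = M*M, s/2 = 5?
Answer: 5085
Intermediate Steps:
s = 10 (s = 2*5 = 10)
u(M) = M²
W = 9 (W = -5 + 14 = 9)
L = 106 (L = 10² + 6 = 100 + 6 = 106)
C(I, H) = 113 (C(I, H) = 106 + 7 = 113)
(W + (4 + 2)²)*C(-11, -9) = (9 + (4 + 2)²)*113 = (9 + 6²)*113 = (9 + 36)*113 = 45*113 = 5085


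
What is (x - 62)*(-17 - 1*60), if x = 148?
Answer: -6622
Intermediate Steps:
(x - 62)*(-17 - 1*60) = (148 - 62)*(-17 - 1*60) = 86*(-17 - 60) = 86*(-77) = -6622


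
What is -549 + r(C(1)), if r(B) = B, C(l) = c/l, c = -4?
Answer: -553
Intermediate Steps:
C(l) = -4/l
-549 + r(C(1)) = -549 - 4/1 = -549 - 4*1 = -549 - 4 = -553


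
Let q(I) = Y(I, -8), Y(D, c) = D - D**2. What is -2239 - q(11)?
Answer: -2129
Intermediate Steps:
q(I) = I*(1 - I)
-2239 - q(11) = -2239 - 11*(1 - 1*11) = -2239 - 11*(1 - 11) = -2239 - 11*(-10) = -2239 - 1*(-110) = -2239 + 110 = -2129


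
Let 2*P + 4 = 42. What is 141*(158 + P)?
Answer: 24957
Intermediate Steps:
P = 19 (P = -2 + (½)*42 = -2 + 21 = 19)
141*(158 + P) = 141*(158 + 19) = 141*177 = 24957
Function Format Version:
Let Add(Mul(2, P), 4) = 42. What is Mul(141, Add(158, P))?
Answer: 24957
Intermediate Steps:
P = 19 (P = Add(-2, Mul(Rational(1, 2), 42)) = Add(-2, 21) = 19)
Mul(141, Add(158, P)) = Mul(141, Add(158, 19)) = Mul(141, 177) = 24957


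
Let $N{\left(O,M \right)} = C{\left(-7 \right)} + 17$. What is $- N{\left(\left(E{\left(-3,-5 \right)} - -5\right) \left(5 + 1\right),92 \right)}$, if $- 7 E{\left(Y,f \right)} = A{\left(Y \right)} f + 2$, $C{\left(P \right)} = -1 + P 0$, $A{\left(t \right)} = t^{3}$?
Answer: $-16$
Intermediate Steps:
$C{\left(P \right)} = -1$ ($C{\left(P \right)} = -1 + 0 = -1$)
$E{\left(Y,f \right)} = - \frac{2}{7} - \frac{f Y^{3}}{7}$ ($E{\left(Y,f \right)} = - \frac{Y^{3} f + 2}{7} = - \frac{f Y^{3} + 2}{7} = - \frac{2 + f Y^{3}}{7} = - \frac{2}{7} - \frac{f Y^{3}}{7}$)
$N{\left(O,M \right)} = 16$ ($N{\left(O,M \right)} = -1 + 17 = 16$)
$- N{\left(\left(E{\left(-3,-5 \right)} - -5\right) \left(5 + 1\right),92 \right)} = \left(-1\right) 16 = -16$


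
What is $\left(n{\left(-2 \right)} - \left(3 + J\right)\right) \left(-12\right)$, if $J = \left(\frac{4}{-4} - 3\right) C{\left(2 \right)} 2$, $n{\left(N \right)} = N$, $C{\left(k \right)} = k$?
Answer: $-132$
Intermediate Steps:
$J = -16$ ($J = \left(\frac{4}{-4} - 3\right) 2 \cdot 2 = \left(4 \left(- \frac{1}{4}\right) - 3\right) 4 = \left(-1 - 3\right) 4 = \left(-4\right) 4 = -16$)
$\left(n{\left(-2 \right)} - \left(3 + J\right)\right) \left(-12\right) = \left(-2 - -13\right) \left(-12\right) = \left(-2 + \left(-3 + 16\right)\right) \left(-12\right) = \left(-2 + 13\right) \left(-12\right) = 11 \left(-12\right) = -132$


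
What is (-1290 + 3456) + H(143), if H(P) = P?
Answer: 2309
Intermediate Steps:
(-1290 + 3456) + H(143) = (-1290 + 3456) + 143 = 2166 + 143 = 2309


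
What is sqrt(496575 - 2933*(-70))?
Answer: sqrt(701885) ≈ 837.79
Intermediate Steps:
sqrt(496575 - 2933*(-70)) = sqrt(496575 + 205310) = sqrt(701885)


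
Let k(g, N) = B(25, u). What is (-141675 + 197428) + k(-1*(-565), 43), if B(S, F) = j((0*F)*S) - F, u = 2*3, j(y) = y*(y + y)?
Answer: 55747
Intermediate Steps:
j(y) = 2*y**2 (j(y) = y*(2*y) = 2*y**2)
u = 6
B(S, F) = -F (B(S, F) = 2*((0*F)*S)**2 - F = 2*(0*S)**2 - F = 2*0**2 - F = 2*0 - F = 0 - F = -F)
k(g, N) = -6 (k(g, N) = -1*6 = -6)
(-141675 + 197428) + k(-1*(-565), 43) = (-141675 + 197428) - 6 = 55753 - 6 = 55747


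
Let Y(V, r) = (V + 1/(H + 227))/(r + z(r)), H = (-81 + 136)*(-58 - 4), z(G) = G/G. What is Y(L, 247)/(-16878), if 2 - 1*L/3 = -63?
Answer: -155171/3330805788 ≈ -4.6587e-5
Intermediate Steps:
z(G) = 1
H = -3410 (H = 55*(-62) = -3410)
L = 195 (L = 6 - 3*(-63) = 6 + 189 = 195)
Y(V, r) = (-1/3183 + V)/(1 + r) (Y(V, r) = (V + 1/(-3410 + 227))/(r + 1) = (V + 1/(-3183))/(1 + r) = (V - 1/3183)/(1 + r) = (-1/3183 + V)/(1 + r))
Y(L, 247)/(-16878) = ((-1/3183 + 195)/(1 + 247))/(-16878) = ((620684/3183)/248)*(-1/16878) = ((1/248)*(620684/3183))*(-1/16878) = (155171/197346)*(-1/16878) = -155171/3330805788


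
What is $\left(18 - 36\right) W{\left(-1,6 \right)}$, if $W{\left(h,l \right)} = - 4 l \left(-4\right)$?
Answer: $-1728$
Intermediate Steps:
$W{\left(h,l \right)} = 16 l$
$\left(18 - 36\right) W{\left(-1,6 \right)} = \left(18 - 36\right) 16 \cdot 6 = \left(-18\right) 96 = -1728$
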